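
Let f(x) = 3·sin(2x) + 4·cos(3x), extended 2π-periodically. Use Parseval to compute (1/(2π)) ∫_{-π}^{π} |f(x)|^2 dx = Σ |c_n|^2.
Σ |c_n|^2 = 25/2

Expand |f|^2 and use orthogonality of {sin(nx), cos(mx)} on [-π, π]:
  ∫_{-π}^{π} sin(nx)^2 dx = π, ∫ cos(mx)^2 dx = π, and cross terms integrate to 0.
So ∫_{-π}^{π} f(x)^2 dx = 3^2 · π + 4^2 · π = (9 + 16)π.
Divide by 2π: (9 + 16)/2 = 25/2.
By Parseval, this equals Σ |c_n|^2.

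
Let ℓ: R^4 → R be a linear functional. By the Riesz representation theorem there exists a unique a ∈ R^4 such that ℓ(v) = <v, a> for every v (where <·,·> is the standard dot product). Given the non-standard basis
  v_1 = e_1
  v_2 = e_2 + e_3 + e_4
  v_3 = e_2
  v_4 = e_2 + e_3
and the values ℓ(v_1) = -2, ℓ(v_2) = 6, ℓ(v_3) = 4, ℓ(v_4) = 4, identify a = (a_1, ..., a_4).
a = (-2, 4, 0, 2)

Write a = (a_1, ..., a_4) in the standard basis. For each basis vector v_i, ℓ(v_i) = <v_i, a> is a linear equation in the a_j's. Collect the n equations into a matrix system V a = ℓ, where row i of V is v_i (expressed in the standard basis). Since V is invertible (lower-triangular with 1s on the diagonal, up to permutation), solve by back-substitution:
  V =
[[1, 0, 0, 0],
 [0, 1, 1, 1],
 [0, 1, 0, 0],
 [0, 1, 1, 0]]
  V a = (-2, 6, 4, 4)
Solving gives a = (-2, 4, 0, 2).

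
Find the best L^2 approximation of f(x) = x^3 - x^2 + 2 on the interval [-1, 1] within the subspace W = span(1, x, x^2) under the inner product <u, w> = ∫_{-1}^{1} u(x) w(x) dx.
g(x) = -x^2 + 3*x/5 + 2

The best approximation g ∈ W is the orthogonal projection of f onto W. Writing g = a_0 + a_1 x + a_2 x^2, the coefficients solve the normal equations G · a = b where
  G_{ij} = <φ_i, φ_j> and b_i = <f, φ_i>, with φ_0 = 1, φ_1 = x, φ_2 = x^2.
G =
  [2, 0, 2/3]
  [0, 2/3, 0]
  [2/3, 0, 2/5],
b = (10/3, 2/5, 14/15).
Solving gives a_0 = 2, a_1 = 3/5, a_2 = -1, so
  g(x) = -x^2 + 3*x/5 + 2.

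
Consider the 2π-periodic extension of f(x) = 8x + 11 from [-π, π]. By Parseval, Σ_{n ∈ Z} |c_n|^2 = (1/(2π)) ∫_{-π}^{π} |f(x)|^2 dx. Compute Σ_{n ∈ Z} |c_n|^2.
Σ |c_n|^2 = 64π^2/3 + 121

Expand and integrate term by term over [-π, π]:
  ∫ (8x)^2 dx = 64·(2π^3/3); ∫ 2·8·(11)·x dx = 0 (odd integrand); ∫ 11^2 dx = 121·2π.
So (1/(2π)) ∫_{-π}^{π} (8x + 11)^2 dx = 64π^2/3 + 121 = 64π^2/3 + 121.
Parseval ⇒ Σ |c_n|^2 = 64π^2/3 + 121.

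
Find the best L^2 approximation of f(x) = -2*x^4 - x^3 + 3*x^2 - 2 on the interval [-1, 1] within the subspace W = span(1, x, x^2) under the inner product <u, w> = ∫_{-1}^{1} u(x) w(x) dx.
g(x) = 9*x^2/7 - 3*x/5 - 64/35

The best approximation g ∈ W is the orthogonal projection of f onto W. Writing g = a_0 + a_1 x + a_2 x^2, the coefficients solve the normal equations G · a = b where
  G_{ij} = <φ_i, φ_j> and b_i = <f, φ_i>, with φ_0 = 1, φ_1 = x, φ_2 = x^2.
G =
  [2, 0, 2/3]
  [0, 2/3, 0]
  [2/3, 0, 2/5],
b = (-14/5, -2/5, -74/105).
Solving gives a_0 = -64/35, a_1 = -3/5, a_2 = 9/7, so
  g(x) = 9*x^2/7 - 3*x/5 - 64/35.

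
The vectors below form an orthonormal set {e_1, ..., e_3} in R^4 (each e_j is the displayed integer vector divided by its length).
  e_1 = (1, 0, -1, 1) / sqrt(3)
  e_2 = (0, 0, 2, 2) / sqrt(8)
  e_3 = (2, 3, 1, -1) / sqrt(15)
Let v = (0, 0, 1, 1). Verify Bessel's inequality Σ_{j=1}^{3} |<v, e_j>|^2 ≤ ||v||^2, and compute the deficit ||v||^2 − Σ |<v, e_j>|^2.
Σ |<v, e_j>|^2 = 2; ||v||^2 = 2; deficit = 0

Write each e_j = u_j / sqrt(<u_j, u_j>) where u_j is the displayed integer vector. Then <v, e_j> = <v, u_j> / sqrt(<u_j, u_j>), so |<v, e_j>|^2 = <v, u_j>^2 / <u_j, u_j>.
Coefficients: <v, e_1> = 0/sqrt(3), <v, e_2> = 4/sqrt(8), <v, e_3> = 0/sqrt(15).
Square and sum: Σ |<v, e_j>|^2 = 2.
Compute ||v||^2 = v·v = 2.
Deficit = 2 − 2 = 0 ≥ 0, confirming Bessel's inequality. (The deficit equals ||v − Σ <v,e_j> e_j||^2, the squared distance from v to span{e_j}.)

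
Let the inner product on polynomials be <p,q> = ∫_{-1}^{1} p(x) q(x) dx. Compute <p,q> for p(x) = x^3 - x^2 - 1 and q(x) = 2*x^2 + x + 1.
<p,q> = -22/5

Expand the product: p(x)·q(x) = 2*x^5 - x^4 - 3*x^2 - x - 1.
∫_{-1}^{1} of each monomial x^k gives [2/(k+1) if k even, 0 if k odd]. Integrating term-by-term (or equivalently evaluating the antiderivative F(x) = x^6/3 - x^5/5 - x^3 - x^2/2 - x at the endpoints):
  F(1) − F(−1) = -71/30 − (61/30) = -22/5.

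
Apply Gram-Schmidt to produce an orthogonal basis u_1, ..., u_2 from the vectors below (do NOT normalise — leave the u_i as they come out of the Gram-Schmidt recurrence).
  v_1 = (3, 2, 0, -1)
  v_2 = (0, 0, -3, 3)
Orthogonal basis:
  u_1 = (3, 2, 0, -1)
  u_2 = (9/14, 3/7, -3, 39/14)

Apply the Gram-Schmidt recurrence
  u_1 = v_1
  u_i = v_i − Σ_{j<i} ((v_i · u_j) / (u_j · u_j)) · u_j.

Step by step this gives:
  u_1 = (3, 2, 0, -1)
  u_2 = (9/14, 3/7, -3, 39/14)

Orthogonality check:
  u_2 · u_1 = 0 (should be 0)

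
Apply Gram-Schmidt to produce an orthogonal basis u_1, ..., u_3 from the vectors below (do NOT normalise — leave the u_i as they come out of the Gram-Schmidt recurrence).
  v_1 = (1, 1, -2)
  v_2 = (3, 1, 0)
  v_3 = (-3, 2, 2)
Orthogonal basis:
  u_1 = (1, 1, -2)
  u_2 = (7/3, 1/3, 4/3)
  u_3 = (-1, 3, 1)

Apply the Gram-Schmidt recurrence
  u_1 = v_1
  u_i = v_i − Σ_{j<i} ((v_i · u_j) / (u_j · u_j)) · u_j.

Step by step this gives:
  u_1 = (1, 1, -2)
  u_2 = (7/3, 1/3, 4/3)
  u_3 = (-1, 3, 1)

Orthogonality check:
  u_2 · u_1 = 0 (should be 0)
  u_3 · u_1 = 0 (should be 0)
  u_3 · u_2 = 0 (should be 0)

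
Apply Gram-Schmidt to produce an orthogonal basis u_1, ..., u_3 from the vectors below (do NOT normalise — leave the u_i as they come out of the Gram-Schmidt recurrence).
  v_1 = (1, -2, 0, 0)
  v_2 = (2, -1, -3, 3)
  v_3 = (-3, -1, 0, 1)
Orthogonal basis:
  u_1 = (1, -2, 0, 0)
  u_2 = (6/5, 3/5, -3, 3)
  u_3 = (-30/11, -15/11, -2/11, 13/11)

Apply the Gram-Schmidt recurrence
  u_1 = v_1
  u_i = v_i − Σ_{j<i} ((v_i · u_j) / (u_j · u_j)) · u_j.

Step by step this gives:
  u_1 = (1, -2, 0, 0)
  u_2 = (6/5, 3/5, -3, 3)
  u_3 = (-30/11, -15/11, -2/11, 13/11)

Orthogonality check:
  u_2 · u_1 = 0 (should be 0)
  u_3 · u_1 = 0 (should be 0)
  u_3 · u_2 = 0 (should be 0)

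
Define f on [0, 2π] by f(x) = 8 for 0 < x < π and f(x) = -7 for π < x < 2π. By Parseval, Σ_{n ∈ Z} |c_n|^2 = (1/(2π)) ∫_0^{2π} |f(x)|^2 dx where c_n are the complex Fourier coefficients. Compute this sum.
Σ |c_n|^2 = 113/2

Parseval equates the L^2 energy of f (normalised by 1/(2π)) with the ℓ^2 sum of its Fourier coefficients: (1/(2π)) ∫_0^{2π} |f|^2 = Σ |c_n|^2.
Compute the left side: (1/(2π)) [∫_0^π 8^2 dx + ∫_π^{2π} (-7)^2 dx] = (1/(2π)) · (64π + 49π) = (64 + 49)/2 = 113/2.
So Σ_{n ∈ Z} |c_n|^2 = 113/2.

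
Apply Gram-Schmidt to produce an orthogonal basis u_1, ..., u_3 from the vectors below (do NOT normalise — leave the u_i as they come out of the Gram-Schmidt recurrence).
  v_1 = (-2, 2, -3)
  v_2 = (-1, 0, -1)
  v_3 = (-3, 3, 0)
Orthogonal basis:
  u_1 = (-2, 2, -3)
  u_2 = (-7/17, -10/17, -2/17)
  u_3 = (-2, 1, 2)

Apply the Gram-Schmidt recurrence
  u_1 = v_1
  u_i = v_i − Σ_{j<i} ((v_i · u_j) / (u_j · u_j)) · u_j.

Step by step this gives:
  u_1 = (-2, 2, -3)
  u_2 = (-7/17, -10/17, -2/17)
  u_3 = (-2, 1, 2)

Orthogonality check:
  u_2 · u_1 = 0 (should be 0)
  u_3 · u_1 = 0 (should be 0)
  u_3 · u_2 = 0 (should be 0)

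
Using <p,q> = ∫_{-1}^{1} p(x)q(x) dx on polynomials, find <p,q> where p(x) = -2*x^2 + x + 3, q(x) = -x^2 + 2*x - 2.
<p,q> = -46/5

Expand the product: p(x)·q(x) = 2*x^4 - 5*x^3 + 3*x^2 + 4*x - 6.
∫_{-1}^{1} of each monomial x^k gives [2/(k+1) if k even, 0 if k odd]. Integrating term-by-term (or equivalently evaluating the antiderivative F(x) = 2*x^5/5 - 5*x^4/4 + x^3 + 2*x^2 - 6*x at the endpoints):
  F(1) − F(−1) = -77/20 − (107/20) = -46/5.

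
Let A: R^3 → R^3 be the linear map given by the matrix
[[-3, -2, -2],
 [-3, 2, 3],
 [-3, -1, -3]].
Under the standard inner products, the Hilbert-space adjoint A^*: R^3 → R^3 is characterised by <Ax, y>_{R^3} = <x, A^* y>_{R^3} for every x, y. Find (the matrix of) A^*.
A^* = A^T =
[[-3, -3, -3],
 [-2, 2, -1],
 [-2, 3, -3]]

For real matrices with standard dot products, the defining identity <Ax, y> = <x, A^* y> gives (Ax)^T y = x^T (A^*) y, i.e. x^T A^T y = x^T (A^*) y. Since this holds for all x, y, we must have A^* = A^T. Therefore
A^* =
[[-3, -3, -3],
 [-2, 2, -1],
 [-2, 3, -3]].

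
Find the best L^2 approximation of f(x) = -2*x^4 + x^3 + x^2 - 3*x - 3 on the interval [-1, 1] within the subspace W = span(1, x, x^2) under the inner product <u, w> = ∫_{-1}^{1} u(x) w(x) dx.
g(x) = -5*x^2/7 - 12*x/5 - 99/35

The best approximation g ∈ W is the orthogonal projection of f onto W. Writing g = a_0 + a_1 x + a_2 x^2, the coefficients solve the normal equations G · a = b where
  G_{ij} = <φ_i, φ_j> and b_i = <f, φ_i>, with φ_0 = 1, φ_1 = x, φ_2 = x^2.
G =
  [2, 0, 2/3]
  [0, 2/3, 0]
  [2/3, 0, 2/5],
b = (-92/15, -8/5, -76/35).
Solving gives a_0 = -99/35, a_1 = -12/5, a_2 = -5/7, so
  g(x) = -5*x^2/7 - 12*x/5 - 99/35.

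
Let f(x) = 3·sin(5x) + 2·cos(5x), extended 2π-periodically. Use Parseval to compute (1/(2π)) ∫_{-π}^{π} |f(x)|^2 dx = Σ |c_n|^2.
Σ |c_n|^2 = 13/2

Expand |f|^2 and use orthogonality of {sin(nx), cos(mx)} on [-π, π]:
  ∫_{-π}^{π} sin(nx)^2 dx = π, ∫ cos(mx)^2 dx = π, and cross terms integrate to 0.
So ∫_{-π}^{π} f(x)^2 dx = 3^2 · π + 2^2 · π = (9 + 4)π.
Divide by 2π: (9 + 4)/2 = 13/2.
By Parseval, this equals Σ |c_n|^2.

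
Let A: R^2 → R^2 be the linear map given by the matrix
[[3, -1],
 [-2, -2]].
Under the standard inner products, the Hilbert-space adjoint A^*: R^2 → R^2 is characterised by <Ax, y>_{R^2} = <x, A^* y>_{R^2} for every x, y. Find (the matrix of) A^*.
A^* = A^T =
[[3, -2],
 [-1, -2]]

For real matrices with standard dot products, the defining identity <Ax, y> = <x, A^* y> gives (Ax)^T y = x^T (A^*) y, i.e. x^T A^T y = x^T (A^*) y. Since this holds for all x, y, we must have A^* = A^T. Therefore
A^* =
[[3, -2],
 [-1, -2]].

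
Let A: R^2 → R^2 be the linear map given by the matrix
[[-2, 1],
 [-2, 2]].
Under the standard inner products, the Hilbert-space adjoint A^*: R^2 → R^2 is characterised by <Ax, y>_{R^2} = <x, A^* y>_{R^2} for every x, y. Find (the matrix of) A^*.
A^* = A^T =
[[-2, -2],
 [1, 2]]

For real matrices with standard dot products, the defining identity <Ax, y> = <x, A^* y> gives (Ax)^T y = x^T (A^*) y, i.e. x^T A^T y = x^T (A^*) y. Since this holds for all x, y, we must have A^* = A^T. Therefore
A^* =
[[-2, -2],
 [1, 2]].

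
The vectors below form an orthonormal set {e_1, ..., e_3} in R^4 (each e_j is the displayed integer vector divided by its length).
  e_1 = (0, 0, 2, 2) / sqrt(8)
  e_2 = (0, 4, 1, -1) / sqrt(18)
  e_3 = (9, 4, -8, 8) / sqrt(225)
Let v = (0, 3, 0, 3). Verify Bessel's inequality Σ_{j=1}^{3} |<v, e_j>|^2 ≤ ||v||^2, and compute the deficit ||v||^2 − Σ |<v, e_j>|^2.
Σ |<v, e_j>|^2 = 369/25; ||v||^2 = 18; deficit = 81/25

Write each e_j = u_j / sqrt(<u_j, u_j>) where u_j is the displayed integer vector. Then <v, e_j> = <v, u_j> / sqrt(<u_j, u_j>), so |<v, e_j>|^2 = <v, u_j>^2 / <u_j, u_j>.
Coefficients: <v, e_1> = 6/sqrt(8), <v, e_2> = 9/sqrt(18), <v, e_3> = 36/sqrt(225).
Square and sum: Σ |<v, e_j>|^2 = 369/25.
Compute ||v||^2 = v·v = 18.
Deficit = 18 − 369/25 = 81/25 ≥ 0, confirming Bessel's inequality. (The deficit equals ||v − Σ <v,e_j> e_j||^2, the squared distance from v to span{e_j}.)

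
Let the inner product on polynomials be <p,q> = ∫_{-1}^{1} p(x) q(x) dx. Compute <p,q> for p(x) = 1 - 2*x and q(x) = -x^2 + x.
<p,q> = -2

Expand the product: p(x)·q(x) = 2*x^3 - 3*x^2 + x.
∫_{-1}^{1} of each monomial x^k gives [2/(k+1) if k even, 0 if k odd]. Integrating term-by-term (or equivalently evaluating the antiderivative F(x) = x^4/2 - x^3 + x^2/2 at the endpoints):
  F(1) − F(−1) = 0 − (2) = -2.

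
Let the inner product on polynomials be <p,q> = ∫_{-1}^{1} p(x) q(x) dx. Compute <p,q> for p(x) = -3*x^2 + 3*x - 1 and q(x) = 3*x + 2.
<p,q> = -2

Expand the product: p(x)·q(x) = -9*x^3 + 3*x^2 + 3*x - 2.
∫_{-1}^{1} of each monomial x^k gives [2/(k+1) if k even, 0 if k odd]. Integrating term-by-term (or equivalently evaluating the antiderivative F(x) = -9*x^4/4 + x^3 + 3*x^2/2 - 2*x at the endpoints):
  F(1) − F(−1) = -7/4 − (1/4) = -2.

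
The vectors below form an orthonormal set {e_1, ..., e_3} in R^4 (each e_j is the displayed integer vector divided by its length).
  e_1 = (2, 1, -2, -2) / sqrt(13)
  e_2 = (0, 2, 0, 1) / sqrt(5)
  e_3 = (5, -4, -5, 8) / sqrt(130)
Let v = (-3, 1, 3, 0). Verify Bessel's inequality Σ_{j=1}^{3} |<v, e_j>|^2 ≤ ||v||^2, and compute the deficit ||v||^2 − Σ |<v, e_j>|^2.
Σ |<v, e_j>|^2 = 19; ||v||^2 = 19; deficit = 0

Write each e_j = u_j / sqrt(<u_j, u_j>) where u_j is the displayed integer vector. Then <v, e_j> = <v, u_j> / sqrt(<u_j, u_j>), so |<v, e_j>|^2 = <v, u_j>^2 / <u_j, u_j>.
Coefficients: <v, e_1> = -11/sqrt(13), <v, e_2> = 2/sqrt(5), <v, e_3> = -34/sqrt(130).
Square and sum: Σ |<v, e_j>|^2 = 19.
Compute ||v||^2 = v·v = 19.
Deficit = 19 − 19 = 0 ≥ 0, confirming Bessel's inequality. (The deficit equals ||v − Σ <v,e_j> e_j||^2, the squared distance from v to span{e_j}.)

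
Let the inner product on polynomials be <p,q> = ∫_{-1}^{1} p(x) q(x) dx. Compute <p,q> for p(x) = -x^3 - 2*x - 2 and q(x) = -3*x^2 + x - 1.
<p,q> = 94/15

Expand the product: p(x)·q(x) = 3*x^5 - x^4 + 7*x^3 + 4*x^2 + 2.
∫_{-1}^{1} of each monomial x^k gives [2/(k+1) if k even, 0 if k odd]. Integrating term-by-term (or equivalently evaluating the antiderivative F(x) = x^6/2 - x^5/5 + 7*x^4/4 + 4*x^3/3 + 2*x at the endpoints):
  F(1) − F(−1) = 323/60 − (-53/60) = 94/15.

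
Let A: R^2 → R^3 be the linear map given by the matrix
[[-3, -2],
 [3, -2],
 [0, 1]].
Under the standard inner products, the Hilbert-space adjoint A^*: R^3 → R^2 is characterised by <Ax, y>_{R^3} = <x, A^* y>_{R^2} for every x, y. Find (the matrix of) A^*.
A^* = A^T =
[[-3, 3, 0],
 [-2, -2, 1]]

For real matrices with standard dot products, the defining identity <Ax, y> = <x, A^* y> gives (Ax)^T y = x^T (A^*) y, i.e. x^T A^T y = x^T (A^*) y. Since this holds for all x, y, we must have A^* = A^T. Therefore
A^* =
[[-3, 3, 0],
 [-2, -2, 1]].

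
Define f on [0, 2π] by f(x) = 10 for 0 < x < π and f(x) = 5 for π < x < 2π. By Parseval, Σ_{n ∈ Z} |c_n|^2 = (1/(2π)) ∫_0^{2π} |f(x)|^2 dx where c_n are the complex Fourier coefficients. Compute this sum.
Σ |c_n|^2 = 125/2

Parseval equates the L^2 energy of f (normalised by 1/(2π)) with the ℓ^2 sum of its Fourier coefficients: (1/(2π)) ∫_0^{2π} |f|^2 = Σ |c_n|^2.
Compute the left side: (1/(2π)) [∫_0^π 10^2 dx + ∫_π^{2π} 5^2 dx] = (1/(2π)) · (100π + 25π) = (100 + 25)/2 = 125/2.
So Σ_{n ∈ Z} |c_n|^2 = 125/2.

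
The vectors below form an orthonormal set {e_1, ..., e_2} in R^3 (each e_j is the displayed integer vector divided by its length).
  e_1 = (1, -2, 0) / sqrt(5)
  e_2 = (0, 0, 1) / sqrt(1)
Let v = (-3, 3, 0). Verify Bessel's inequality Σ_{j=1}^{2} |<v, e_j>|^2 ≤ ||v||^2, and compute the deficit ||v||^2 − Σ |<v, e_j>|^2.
Σ |<v, e_j>|^2 = 81/5; ||v||^2 = 18; deficit = 9/5

Write each e_j = u_j / sqrt(<u_j, u_j>) where u_j is the displayed integer vector. Then <v, e_j> = <v, u_j> / sqrt(<u_j, u_j>), so |<v, e_j>|^2 = <v, u_j>^2 / <u_j, u_j>.
Coefficients: <v, e_1> = -9/sqrt(5), <v, e_2> = 0/sqrt(1).
Square and sum: Σ |<v, e_j>|^2 = 81/5.
Compute ||v||^2 = v·v = 18.
Deficit = 18 − 81/5 = 9/5 ≥ 0, confirming Bessel's inequality. (The deficit equals ||v − Σ <v,e_j> e_j||^2, the squared distance from v to span{e_j}.)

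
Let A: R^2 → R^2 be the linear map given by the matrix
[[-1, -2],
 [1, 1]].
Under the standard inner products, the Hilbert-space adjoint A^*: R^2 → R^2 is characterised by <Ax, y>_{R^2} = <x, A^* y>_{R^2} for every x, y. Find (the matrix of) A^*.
A^* = A^T =
[[-1, 1],
 [-2, 1]]

For real matrices with standard dot products, the defining identity <Ax, y> = <x, A^* y> gives (Ax)^T y = x^T (A^*) y, i.e. x^T A^T y = x^T (A^*) y. Since this holds for all x, y, we must have A^* = A^T. Therefore
A^* =
[[-1, 1],
 [-2, 1]].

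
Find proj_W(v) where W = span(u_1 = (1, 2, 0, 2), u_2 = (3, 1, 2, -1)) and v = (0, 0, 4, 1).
proj_W(v) = (10/7, 25/42, 19/21, -13/42)

Set up U = [u_1 | ... | u_2] ∈ R^(4×2). The projector onto W = col(U) is P = U (U^T U)^(-1) U^T.
Compute U^T U =
  [9, 3]
  [3, 15],
and U^T v = (2, 7).
Solve U^T U · c = U^T v for the coefficients: c = (1/14, 19/42). The projection is proj_W(v) = U c.
Check: (v - proj_W(v)) · u_1 = 0  (should be 0).
Check: (v - proj_W(v)) · u_2 = 0  (should be 0).
Result: proj_W(v) = (10/7, 25/42, 19/21, -13/42).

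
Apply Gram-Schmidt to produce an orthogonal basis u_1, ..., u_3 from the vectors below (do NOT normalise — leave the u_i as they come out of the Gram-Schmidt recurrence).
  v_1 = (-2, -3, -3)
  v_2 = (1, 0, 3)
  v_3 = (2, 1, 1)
Orthogonal basis:
  u_1 = (-2, -3, -3)
  u_2 = (0, -3/2, 3/2)
  u_3 = (12/11, -4/11, -4/11)

Apply the Gram-Schmidt recurrence
  u_1 = v_1
  u_i = v_i − Σ_{j<i} ((v_i · u_j) / (u_j · u_j)) · u_j.

Step by step this gives:
  u_1 = (-2, -3, -3)
  u_2 = (0, -3/2, 3/2)
  u_3 = (12/11, -4/11, -4/11)

Orthogonality check:
  u_2 · u_1 = 0 (should be 0)
  u_3 · u_1 = 0 (should be 0)
  u_3 · u_2 = 0 (should be 0)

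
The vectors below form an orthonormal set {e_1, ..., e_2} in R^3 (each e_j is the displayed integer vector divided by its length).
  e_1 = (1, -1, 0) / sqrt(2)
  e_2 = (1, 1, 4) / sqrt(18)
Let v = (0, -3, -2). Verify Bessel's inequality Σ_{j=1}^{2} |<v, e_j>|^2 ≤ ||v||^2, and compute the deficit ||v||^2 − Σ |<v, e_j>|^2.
Σ |<v, e_j>|^2 = 101/9; ||v||^2 = 13; deficit = 16/9

Write each e_j = u_j / sqrt(<u_j, u_j>) where u_j is the displayed integer vector. Then <v, e_j> = <v, u_j> / sqrt(<u_j, u_j>), so |<v, e_j>|^2 = <v, u_j>^2 / <u_j, u_j>.
Coefficients: <v, e_1> = 3/sqrt(2), <v, e_2> = -11/sqrt(18).
Square and sum: Σ |<v, e_j>|^2 = 101/9.
Compute ||v||^2 = v·v = 13.
Deficit = 13 − 101/9 = 16/9 ≥ 0, confirming Bessel's inequality. (The deficit equals ||v − Σ <v,e_j> e_j||^2, the squared distance from v to span{e_j}.)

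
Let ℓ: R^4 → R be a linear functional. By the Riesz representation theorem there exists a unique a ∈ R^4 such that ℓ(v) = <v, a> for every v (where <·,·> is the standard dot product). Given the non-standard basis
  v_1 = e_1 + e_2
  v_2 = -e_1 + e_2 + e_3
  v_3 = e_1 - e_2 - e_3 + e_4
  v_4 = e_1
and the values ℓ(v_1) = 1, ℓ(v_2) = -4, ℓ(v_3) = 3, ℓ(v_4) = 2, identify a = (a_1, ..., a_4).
a = (2, -1, -1, -1)

Write a = (a_1, ..., a_4) in the standard basis. For each basis vector v_i, ℓ(v_i) = <v_i, a> is a linear equation in the a_j's. Collect the n equations into a matrix system V a = ℓ, where row i of V is v_i (expressed in the standard basis). Since V is invertible (lower-triangular with 1s on the diagonal, up to permutation), solve by back-substitution:
  V =
[[1, 1, 0, 0],
 [-1, 1, 1, 0],
 [1, -1, -1, 1],
 [1, 0, 0, 0]]
  V a = (1, -4, 3, 2)
Solving gives a = (2, -1, -1, -1).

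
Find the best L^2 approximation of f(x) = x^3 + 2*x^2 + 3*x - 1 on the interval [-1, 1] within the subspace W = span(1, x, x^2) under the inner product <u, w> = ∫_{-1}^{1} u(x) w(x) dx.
g(x) = 2*x^2 + 18*x/5 - 1

The best approximation g ∈ W is the orthogonal projection of f onto W. Writing g = a_0 + a_1 x + a_2 x^2, the coefficients solve the normal equations G · a = b where
  G_{ij} = <φ_i, φ_j> and b_i = <f, φ_i>, with φ_0 = 1, φ_1 = x, φ_2 = x^2.
G =
  [2, 0, 2/3]
  [0, 2/3, 0]
  [2/3, 0, 2/5],
b = (-2/3, 12/5, 2/15).
Solving gives a_0 = -1, a_1 = 18/5, a_2 = 2, so
  g(x) = 2*x^2 + 18*x/5 - 1.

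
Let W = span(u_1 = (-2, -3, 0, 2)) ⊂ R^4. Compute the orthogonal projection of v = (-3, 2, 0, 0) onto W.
proj_W(v) = (0, 0, 0, 0)

Set up U = [u_1 | ... | u_1] ∈ R^(4×1). The projector onto W = col(U) is P = U (U^T U)^(-1) U^T.
Compute U^T U =
  [17],
and U^T v = (0).
Solve U^T U · c = U^T v for the coefficients: c = (0). The projection is proj_W(v) = U c.
Check: (v - proj_W(v)) · u_1 = 0  (should be 0).
Result: proj_W(v) = (0, 0, 0, 0).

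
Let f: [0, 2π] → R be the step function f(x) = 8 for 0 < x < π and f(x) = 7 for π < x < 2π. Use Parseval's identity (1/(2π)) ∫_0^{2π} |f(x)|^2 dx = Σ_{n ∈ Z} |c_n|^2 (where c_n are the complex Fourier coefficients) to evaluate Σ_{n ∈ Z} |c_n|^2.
Σ |c_n|^2 = 113/2

Parseval equates the L^2 energy of f (normalised by 1/(2π)) with the ℓ^2 sum of its Fourier coefficients: (1/(2π)) ∫_0^{2π} |f|^2 = Σ |c_n|^2.
Compute the left side: (1/(2π)) [∫_0^π 8^2 dx + ∫_π^{2π} 7^2 dx] = (1/(2π)) · (64π + 49π) = (64 + 49)/2 = 113/2.
So Σ_{n ∈ Z} |c_n|^2 = 113/2.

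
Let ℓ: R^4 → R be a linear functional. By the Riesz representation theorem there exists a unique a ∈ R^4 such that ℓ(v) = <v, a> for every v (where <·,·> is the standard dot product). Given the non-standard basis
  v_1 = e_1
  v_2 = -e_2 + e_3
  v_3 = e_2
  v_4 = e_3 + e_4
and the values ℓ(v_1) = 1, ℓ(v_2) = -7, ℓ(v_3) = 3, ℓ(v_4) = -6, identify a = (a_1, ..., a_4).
a = (1, 3, -4, -2)

Write a = (a_1, ..., a_4) in the standard basis. For each basis vector v_i, ℓ(v_i) = <v_i, a> is a linear equation in the a_j's. Collect the n equations into a matrix system V a = ℓ, where row i of V is v_i (expressed in the standard basis). Since V is invertible (lower-triangular with 1s on the diagonal, up to permutation), solve by back-substitution:
  V =
[[1, 0, 0, 0],
 [0, -1, 1, 0],
 [0, 1, 0, 0],
 [0, 0, 1, 1]]
  V a = (1, -7, 3, -6)
Solving gives a = (1, 3, -4, -2).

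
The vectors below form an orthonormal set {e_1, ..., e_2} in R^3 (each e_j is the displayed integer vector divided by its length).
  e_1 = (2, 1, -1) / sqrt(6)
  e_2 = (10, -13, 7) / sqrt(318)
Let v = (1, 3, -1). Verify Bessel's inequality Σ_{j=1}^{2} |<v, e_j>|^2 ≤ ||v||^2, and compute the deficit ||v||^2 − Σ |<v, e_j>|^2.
Σ |<v, e_j>|^2 = 534/53; ||v||^2 = 11; deficit = 49/53

Write each e_j = u_j / sqrt(<u_j, u_j>) where u_j is the displayed integer vector. Then <v, e_j> = <v, u_j> / sqrt(<u_j, u_j>), so |<v, e_j>|^2 = <v, u_j>^2 / <u_j, u_j>.
Coefficients: <v, e_1> = 6/sqrt(6), <v, e_2> = -36/sqrt(318).
Square and sum: Σ |<v, e_j>|^2 = 534/53.
Compute ||v||^2 = v·v = 11.
Deficit = 11 − 534/53 = 49/53 ≥ 0, confirming Bessel's inequality. (The deficit equals ||v − Σ <v,e_j> e_j||^2, the squared distance from v to span{e_j}.)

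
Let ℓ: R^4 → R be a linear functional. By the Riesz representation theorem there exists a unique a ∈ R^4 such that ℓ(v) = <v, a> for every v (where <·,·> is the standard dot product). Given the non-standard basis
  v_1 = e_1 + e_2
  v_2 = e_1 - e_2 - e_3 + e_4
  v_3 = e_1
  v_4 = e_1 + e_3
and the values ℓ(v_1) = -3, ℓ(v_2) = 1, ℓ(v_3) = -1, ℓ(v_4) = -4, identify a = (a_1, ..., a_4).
a = (-1, -2, -3, -3)

Write a = (a_1, ..., a_4) in the standard basis. For each basis vector v_i, ℓ(v_i) = <v_i, a> is a linear equation in the a_j's. Collect the n equations into a matrix system V a = ℓ, where row i of V is v_i (expressed in the standard basis). Since V is invertible (lower-triangular with 1s on the diagonal, up to permutation), solve by back-substitution:
  V =
[[1, 1, 0, 0],
 [1, -1, -1, 1],
 [1, 0, 0, 0],
 [1, 0, 1, 0]]
  V a = (-3, 1, -1, -4)
Solving gives a = (-1, -2, -3, -3).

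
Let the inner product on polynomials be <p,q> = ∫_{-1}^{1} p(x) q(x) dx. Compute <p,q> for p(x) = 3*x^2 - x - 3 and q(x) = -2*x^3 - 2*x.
<p,q> = 32/15

Expand the product: p(x)·q(x) = -6*x^5 + 2*x^4 + 2*x^2 + 6*x.
∫_{-1}^{1} of each monomial x^k gives [2/(k+1) if k even, 0 if k odd]. Integrating term-by-term (or equivalently evaluating the antiderivative F(x) = -x^6 + 2*x^5/5 + 2*x^3/3 + 3*x^2 at the endpoints):
  F(1) − F(−1) = 46/15 − (14/15) = 32/15.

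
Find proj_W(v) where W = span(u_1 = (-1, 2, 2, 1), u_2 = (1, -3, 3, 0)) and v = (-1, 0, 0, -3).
proj_W(v) = (1/7, -2/9, -38/63, -13/63)

Set up U = [u_1 | ... | u_2] ∈ R^(4×2). The projector onto W = col(U) is P = U (U^T U)^(-1) U^T.
Compute U^T U =
  [10, -1]
  [-1, 19],
and U^T v = (-2, -1).
Solve U^T U · c = U^T v for the coefficients: c = (-13/63, -4/63). The projection is proj_W(v) = U c.
Check: (v - proj_W(v)) · u_1 = 0  (should be 0).
Check: (v - proj_W(v)) · u_2 = 0  (should be 0).
Result: proj_W(v) = (1/7, -2/9, -38/63, -13/63).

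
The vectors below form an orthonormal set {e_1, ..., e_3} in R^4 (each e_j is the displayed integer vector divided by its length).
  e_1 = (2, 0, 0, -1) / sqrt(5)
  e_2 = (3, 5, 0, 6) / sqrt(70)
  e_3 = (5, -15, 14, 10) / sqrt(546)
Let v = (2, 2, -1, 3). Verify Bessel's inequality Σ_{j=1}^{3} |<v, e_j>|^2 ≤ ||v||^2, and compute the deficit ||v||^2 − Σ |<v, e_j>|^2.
Σ |<v, e_j>|^2 = 653/39; ||v||^2 = 18; deficit = 49/39

Write each e_j = u_j / sqrt(<u_j, u_j>) where u_j is the displayed integer vector. Then <v, e_j> = <v, u_j> / sqrt(<u_j, u_j>), so |<v, e_j>|^2 = <v, u_j>^2 / <u_j, u_j>.
Coefficients: <v, e_1> = 1/sqrt(5), <v, e_2> = 34/sqrt(70), <v, e_3> = -4/sqrt(546).
Square and sum: Σ |<v, e_j>|^2 = 653/39.
Compute ||v||^2 = v·v = 18.
Deficit = 18 − 653/39 = 49/39 ≥ 0, confirming Bessel's inequality. (The deficit equals ||v − Σ <v,e_j> e_j||^2, the squared distance from v to span{e_j}.)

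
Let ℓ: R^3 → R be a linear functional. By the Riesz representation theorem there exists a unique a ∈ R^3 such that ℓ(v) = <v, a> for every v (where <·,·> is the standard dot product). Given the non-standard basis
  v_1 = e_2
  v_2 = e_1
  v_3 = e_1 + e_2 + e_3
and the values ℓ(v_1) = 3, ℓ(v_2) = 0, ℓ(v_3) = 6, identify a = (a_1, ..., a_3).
a = (0, 3, 3)

Write a = (a_1, ..., a_3) in the standard basis. For each basis vector v_i, ℓ(v_i) = <v_i, a> is a linear equation in the a_j's. Collect the n equations into a matrix system V a = ℓ, where row i of V is v_i (expressed in the standard basis). Since V is invertible (lower-triangular with 1s on the diagonal, up to permutation), solve by back-substitution:
  V =
[[0, 1, 0],
 [1, 0, 0],
 [1, 1, 1]]
  V a = (3, 0, 6)
Solving gives a = (0, 3, 3).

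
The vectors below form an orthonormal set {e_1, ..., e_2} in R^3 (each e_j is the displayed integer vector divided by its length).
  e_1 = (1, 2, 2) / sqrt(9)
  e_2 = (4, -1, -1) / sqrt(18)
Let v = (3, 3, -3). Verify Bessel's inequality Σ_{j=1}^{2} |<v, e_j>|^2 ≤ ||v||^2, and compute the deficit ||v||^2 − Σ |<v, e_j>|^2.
Σ |<v, e_j>|^2 = 9; ||v||^2 = 27; deficit = 18

Write each e_j = u_j / sqrt(<u_j, u_j>) where u_j is the displayed integer vector. Then <v, e_j> = <v, u_j> / sqrt(<u_j, u_j>), so |<v, e_j>|^2 = <v, u_j>^2 / <u_j, u_j>.
Coefficients: <v, e_1> = 3/sqrt(9), <v, e_2> = 12/sqrt(18).
Square and sum: Σ |<v, e_j>|^2 = 9.
Compute ||v||^2 = v·v = 27.
Deficit = 27 − 9 = 18 ≥ 0, confirming Bessel's inequality. (The deficit equals ||v − Σ <v,e_j> e_j||^2, the squared distance from v to span{e_j}.)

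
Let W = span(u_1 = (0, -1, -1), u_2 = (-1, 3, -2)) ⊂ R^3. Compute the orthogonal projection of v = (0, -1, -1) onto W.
proj_W(v) = (0, -1, -1)

Set up U = [u_1 | ... | u_2] ∈ R^(3×2). The projector onto W = col(U) is P = U (U^T U)^(-1) U^T.
Compute U^T U =
  [2, -1]
  [-1, 14],
and U^T v = (2, -1).
Solve U^T U · c = U^T v for the coefficients: c = (1, 0). The projection is proj_W(v) = U c.
Check: (v - proj_W(v)) · u_1 = 0  (should be 0).
Check: (v - proj_W(v)) · u_2 = 0  (should be 0).
Result: proj_W(v) = (0, -1, -1).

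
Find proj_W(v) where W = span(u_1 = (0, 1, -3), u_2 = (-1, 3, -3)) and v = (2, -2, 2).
proj_W(v) = (22/23, -58/23, 42/23)

Set up U = [u_1 | ... | u_2] ∈ R^(3×2). The projector onto W = col(U) is P = U (U^T U)^(-1) U^T.
Compute U^T U =
  [10, 12]
  [12, 19],
and U^T v = (-8, -14).
Solve U^T U · c = U^T v for the coefficients: c = (8/23, -22/23). The projection is proj_W(v) = U c.
Check: (v - proj_W(v)) · u_1 = 0  (should be 0).
Check: (v - proj_W(v)) · u_2 = 0  (should be 0).
Result: proj_W(v) = (22/23, -58/23, 42/23).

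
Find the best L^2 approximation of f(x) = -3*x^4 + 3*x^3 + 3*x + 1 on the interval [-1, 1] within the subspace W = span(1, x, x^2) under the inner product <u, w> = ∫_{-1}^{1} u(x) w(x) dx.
g(x) = -18*x^2/7 + 24*x/5 + 44/35

The best approximation g ∈ W is the orthogonal projection of f onto W. Writing g = a_0 + a_1 x + a_2 x^2, the coefficients solve the normal equations G · a = b where
  G_{ij} = <φ_i, φ_j> and b_i = <f, φ_i>, with φ_0 = 1, φ_1 = x, φ_2 = x^2.
G =
  [2, 0, 2/3]
  [0, 2/3, 0]
  [2/3, 0, 2/5],
b = (4/5, 16/5, -4/21).
Solving gives a_0 = 44/35, a_1 = 24/5, a_2 = -18/7, so
  g(x) = -18*x^2/7 + 24*x/5 + 44/35.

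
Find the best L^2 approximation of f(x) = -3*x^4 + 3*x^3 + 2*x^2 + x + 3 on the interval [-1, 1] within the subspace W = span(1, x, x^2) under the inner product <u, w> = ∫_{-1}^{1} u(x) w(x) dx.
g(x) = -4*x^2/7 + 14*x/5 + 114/35

The best approximation g ∈ W is the orthogonal projection of f onto W. Writing g = a_0 + a_1 x + a_2 x^2, the coefficients solve the normal equations G · a = b where
  G_{ij} = <φ_i, φ_j> and b_i = <f, φ_i>, with φ_0 = 1, φ_1 = x, φ_2 = x^2.
G =
  [2, 0, 2/3]
  [0, 2/3, 0]
  [2/3, 0, 2/5],
b = (92/15, 28/15, 68/35).
Solving gives a_0 = 114/35, a_1 = 14/5, a_2 = -4/7, so
  g(x) = -4*x^2/7 + 14*x/5 + 114/35.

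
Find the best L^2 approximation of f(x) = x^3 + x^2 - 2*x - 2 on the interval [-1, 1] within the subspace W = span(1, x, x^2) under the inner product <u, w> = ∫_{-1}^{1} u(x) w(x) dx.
g(x) = x^2 - 7*x/5 - 2

The best approximation g ∈ W is the orthogonal projection of f onto W. Writing g = a_0 + a_1 x + a_2 x^2, the coefficients solve the normal equations G · a = b where
  G_{ij} = <φ_i, φ_j> and b_i = <f, φ_i>, with φ_0 = 1, φ_1 = x, φ_2 = x^2.
G =
  [2, 0, 2/3]
  [0, 2/3, 0]
  [2/3, 0, 2/5],
b = (-10/3, -14/15, -14/15).
Solving gives a_0 = -2, a_1 = -7/5, a_2 = 1, so
  g(x) = x^2 - 7*x/5 - 2.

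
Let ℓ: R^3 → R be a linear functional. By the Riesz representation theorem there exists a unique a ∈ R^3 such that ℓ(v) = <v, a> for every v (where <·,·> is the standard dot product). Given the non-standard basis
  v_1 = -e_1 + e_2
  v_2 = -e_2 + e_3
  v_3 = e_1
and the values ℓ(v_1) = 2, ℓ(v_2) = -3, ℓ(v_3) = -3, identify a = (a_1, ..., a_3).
a = (-3, -1, -4)

Write a = (a_1, ..., a_3) in the standard basis. For each basis vector v_i, ℓ(v_i) = <v_i, a> is a linear equation in the a_j's. Collect the n equations into a matrix system V a = ℓ, where row i of V is v_i (expressed in the standard basis). Since V is invertible (lower-triangular with 1s on the diagonal, up to permutation), solve by back-substitution:
  V =
[[-1, 1, 0],
 [0, -1, 1],
 [1, 0, 0]]
  V a = (2, -3, -3)
Solving gives a = (-3, -1, -4).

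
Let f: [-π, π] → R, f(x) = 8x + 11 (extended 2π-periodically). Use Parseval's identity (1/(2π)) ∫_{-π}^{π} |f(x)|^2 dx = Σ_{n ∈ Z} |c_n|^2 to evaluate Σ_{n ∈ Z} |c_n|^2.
Σ |c_n|^2 = 64π^2/3 + 121

Expand and integrate term by term over [-π, π]:
  ∫ (8x)^2 dx = 64·(2π^3/3); ∫ 2·8·(11)·x dx = 0 (odd integrand); ∫ 11^2 dx = 121·2π.
So (1/(2π)) ∫_{-π}^{π} (8x + 11)^2 dx = 64π^2/3 + 121 = 64π^2/3 + 121.
Parseval ⇒ Σ |c_n|^2 = 64π^2/3 + 121.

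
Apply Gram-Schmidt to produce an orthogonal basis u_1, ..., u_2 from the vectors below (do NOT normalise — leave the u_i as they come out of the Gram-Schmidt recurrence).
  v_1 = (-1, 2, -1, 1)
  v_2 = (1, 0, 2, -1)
Orthogonal basis:
  u_1 = (-1, 2, -1, 1)
  u_2 = (3/7, 8/7, 10/7, -3/7)

Apply the Gram-Schmidt recurrence
  u_1 = v_1
  u_i = v_i − Σ_{j<i} ((v_i · u_j) / (u_j · u_j)) · u_j.

Step by step this gives:
  u_1 = (-1, 2, -1, 1)
  u_2 = (3/7, 8/7, 10/7, -3/7)

Orthogonality check:
  u_2 · u_1 = 0 (should be 0)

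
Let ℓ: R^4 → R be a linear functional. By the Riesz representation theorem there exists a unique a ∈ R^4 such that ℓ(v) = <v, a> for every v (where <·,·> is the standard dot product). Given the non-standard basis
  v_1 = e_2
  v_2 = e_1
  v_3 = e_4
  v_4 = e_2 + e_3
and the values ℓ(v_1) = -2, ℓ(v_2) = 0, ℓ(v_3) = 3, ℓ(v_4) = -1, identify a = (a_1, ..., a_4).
a = (0, -2, 1, 3)

Write a = (a_1, ..., a_4) in the standard basis. For each basis vector v_i, ℓ(v_i) = <v_i, a> is a linear equation in the a_j's. Collect the n equations into a matrix system V a = ℓ, where row i of V is v_i (expressed in the standard basis). Since V is invertible (lower-triangular with 1s on the diagonal, up to permutation), solve by back-substitution:
  V =
[[0, 1, 0, 0],
 [1, 0, 0, 0],
 [0, 0, 0, 1],
 [0, 1, 1, 0]]
  V a = (-2, 0, 3, -1)
Solving gives a = (0, -2, 1, 3).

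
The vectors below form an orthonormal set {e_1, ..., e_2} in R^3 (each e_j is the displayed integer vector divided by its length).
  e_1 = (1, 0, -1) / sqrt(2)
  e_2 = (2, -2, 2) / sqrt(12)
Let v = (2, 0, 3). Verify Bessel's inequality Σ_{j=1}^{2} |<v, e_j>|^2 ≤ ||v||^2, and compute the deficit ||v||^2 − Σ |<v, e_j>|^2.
Σ |<v, e_j>|^2 = 53/6; ||v||^2 = 13; deficit = 25/6

Write each e_j = u_j / sqrt(<u_j, u_j>) where u_j is the displayed integer vector. Then <v, e_j> = <v, u_j> / sqrt(<u_j, u_j>), so |<v, e_j>|^2 = <v, u_j>^2 / <u_j, u_j>.
Coefficients: <v, e_1> = -1/sqrt(2), <v, e_2> = 10/sqrt(12).
Square and sum: Σ |<v, e_j>|^2 = 53/6.
Compute ||v||^2 = v·v = 13.
Deficit = 13 − 53/6 = 25/6 ≥ 0, confirming Bessel's inequality. (The deficit equals ||v − Σ <v,e_j> e_j||^2, the squared distance from v to span{e_j}.)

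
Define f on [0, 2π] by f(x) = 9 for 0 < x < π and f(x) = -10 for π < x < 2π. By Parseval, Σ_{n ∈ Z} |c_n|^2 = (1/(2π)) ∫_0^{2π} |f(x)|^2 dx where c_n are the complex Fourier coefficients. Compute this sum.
Σ |c_n|^2 = 181/2

Parseval equates the L^2 energy of f (normalised by 1/(2π)) with the ℓ^2 sum of its Fourier coefficients: (1/(2π)) ∫_0^{2π} |f|^2 = Σ |c_n|^2.
Compute the left side: (1/(2π)) [∫_0^π 9^2 dx + ∫_π^{2π} (-10)^2 dx] = (1/(2π)) · (81π + 100π) = (81 + 100)/2 = 181/2.
So Σ_{n ∈ Z} |c_n|^2 = 181/2.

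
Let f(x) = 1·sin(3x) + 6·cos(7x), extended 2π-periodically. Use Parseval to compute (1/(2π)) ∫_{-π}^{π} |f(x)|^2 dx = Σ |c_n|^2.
Σ |c_n|^2 = 37/2

Expand |f|^2 and use orthogonality of {sin(nx), cos(mx)} on [-π, π]:
  ∫_{-π}^{π} sin(nx)^2 dx = π, ∫ cos(mx)^2 dx = π, and cross terms integrate to 0.
So ∫_{-π}^{π} f(x)^2 dx = 1^2 · π + 6^2 · π = (1 + 36)π.
Divide by 2π: (1 + 36)/2 = 37/2.
By Parseval, this equals Σ |c_n|^2.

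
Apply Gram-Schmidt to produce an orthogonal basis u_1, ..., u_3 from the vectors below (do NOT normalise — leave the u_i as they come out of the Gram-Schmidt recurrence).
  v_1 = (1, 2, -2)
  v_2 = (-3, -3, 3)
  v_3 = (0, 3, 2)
Orthogonal basis:
  u_1 = (1, 2, -2)
  u_2 = (-4/3, 1/3, -1/3)
  u_3 = (0, 5/2, 5/2)

Apply the Gram-Schmidt recurrence
  u_1 = v_1
  u_i = v_i − Σ_{j<i} ((v_i · u_j) / (u_j · u_j)) · u_j.

Step by step this gives:
  u_1 = (1, 2, -2)
  u_2 = (-4/3, 1/3, -1/3)
  u_3 = (0, 5/2, 5/2)

Orthogonality check:
  u_2 · u_1 = 0 (should be 0)
  u_3 · u_1 = 0 (should be 0)
  u_3 · u_2 = 0 (should be 0)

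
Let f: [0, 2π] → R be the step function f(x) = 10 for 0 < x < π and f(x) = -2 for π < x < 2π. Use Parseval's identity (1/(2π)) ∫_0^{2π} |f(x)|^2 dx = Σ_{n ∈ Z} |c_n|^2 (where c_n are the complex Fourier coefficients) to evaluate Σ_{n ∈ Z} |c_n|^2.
Σ |c_n|^2 = 52

Parseval equates the L^2 energy of f (normalised by 1/(2π)) with the ℓ^2 sum of its Fourier coefficients: (1/(2π)) ∫_0^{2π} |f|^2 = Σ |c_n|^2.
Compute the left side: (1/(2π)) [∫_0^π 10^2 dx + ∫_π^{2π} (-2)^2 dx] = (1/(2π)) · (100π + 4π) = (100 + 4)/2 = 52.
So Σ_{n ∈ Z} |c_n|^2 = 52.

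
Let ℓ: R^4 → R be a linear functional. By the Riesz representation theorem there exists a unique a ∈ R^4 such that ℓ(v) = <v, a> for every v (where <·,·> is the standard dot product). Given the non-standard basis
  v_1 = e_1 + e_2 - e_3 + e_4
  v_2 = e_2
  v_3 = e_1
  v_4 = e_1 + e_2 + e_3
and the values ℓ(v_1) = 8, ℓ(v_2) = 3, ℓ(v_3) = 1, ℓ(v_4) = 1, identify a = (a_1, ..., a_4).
a = (1, 3, -3, 1)

Write a = (a_1, ..., a_4) in the standard basis. For each basis vector v_i, ℓ(v_i) = <v_i, a> is a linear equation in the a_j's. Collect the n equations into a matrix system V a = ℓ, where row i of V is v_i (expressed in the standard basis). Since V is invertible (lower-triangular with 1s on the diagonal, up to permutation), solve by back-substitution:
  V =
[[1, 1, -1, 1],
 [0, 1, 0, 0],
 [1, 0, 0, 0],
 [1, 1, 1, 0]]
  V a = (8, 3, 1, 1)
Solving gives a = (1, 3, -3, 1).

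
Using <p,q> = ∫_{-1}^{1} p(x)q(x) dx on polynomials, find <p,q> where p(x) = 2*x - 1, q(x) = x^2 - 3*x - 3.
<p,q> = 4/3

Expand the product: p(x)·q(x) = 2*x^3 - 7*x^2 - 3*x + 3.
∫_{-1}^{1} of each monomial x^k gives [2/(k+1) if k even, 0 if k odd]. Integrating term-by-term (or equivalently evaluating the antiderivative F(x) = x^4/2 - 7*x^3/3 - 3*x^2/2 + 3*x at the endpoints):
  F(1) − F(−1) = -1/3 − (-5/3) = 4/3.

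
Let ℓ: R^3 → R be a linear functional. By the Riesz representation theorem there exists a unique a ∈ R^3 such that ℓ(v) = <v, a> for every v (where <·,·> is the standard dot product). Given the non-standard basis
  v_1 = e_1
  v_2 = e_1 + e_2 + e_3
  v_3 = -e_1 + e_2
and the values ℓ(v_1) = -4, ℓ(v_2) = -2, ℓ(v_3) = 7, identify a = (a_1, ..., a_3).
a = (-4, 3, -1)

Write a = (a_1, ..., a_3) in the standard basis. For each basis vector v_i, ℓ(v_i) = <v_i, a> is a linear equation in the a_j's. Collect the n equations into a matrix system V a = ℓ, where row i of V is v_i (expressed in the standard basis). Since V is invertible (lower-triangular with 1s on the diagonal, up to permutation), solve by back-substitution:
  V =
[[1, 0, 0],
 [1, 1, 1],
 [-1, 1, 0]]
  V a = (-4, -2, 7)
Solving gives a = (-4, 3, -1).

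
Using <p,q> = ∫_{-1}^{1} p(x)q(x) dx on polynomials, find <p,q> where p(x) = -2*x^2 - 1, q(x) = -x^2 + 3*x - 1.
<p,q> = 24/5

Expand the product: p(x)·q(x) = 2*x^4 - 6*x^3 + 3*x^2 - 3*x + 1.
∫_{-1}^{1} of each monomial x^k gives [2/(k+1) if k even, 0 if k odd]. Integrating term-by-term (or equivalently evaluating the antiderivative F(x) = 2*x^5/5 - 3*x^4/2 + x^3 - 3*x^2/2 + x at the endpoints):
  F(1) − F(−1) = -3/5 − (-27/5) = 24/5.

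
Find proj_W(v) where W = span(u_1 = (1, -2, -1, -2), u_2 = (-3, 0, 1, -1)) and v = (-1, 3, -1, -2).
proj_W(v) = (-61/53, 14/53, 25/53, -4/53)

Set up U = [u_1 | ... | u_2] ∈ R^(4×2). The projector onto W = col(U) is P = U (U^T U)^(-1) U^T.
Compute U^T U =
  [10, -2]
  [-2, 11],
and U^T v = (-2, 4).
Solve U^T U · c = U^T v for the coefficients: c = (-7/53, 18/53). The projection is proj_W(v) = U c.
Check: (v - proj_W(v)) · u_1 = 0  (should be 0).
Check: (v - proj_W(v)) · u_2 = 0  (should be 0).
Result: proj_W(v) = (-61/53, 14/53, 25/53, -4/53).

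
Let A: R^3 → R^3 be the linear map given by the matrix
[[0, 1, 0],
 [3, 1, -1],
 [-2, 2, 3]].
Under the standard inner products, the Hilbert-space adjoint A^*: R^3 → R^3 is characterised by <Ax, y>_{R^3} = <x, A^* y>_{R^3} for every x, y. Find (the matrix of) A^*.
A^* = A^T =
[[0, 3, -2],
 [1, 1, 2],
 [0, -1, 3]]

For real matrices with standard dot products, the defining identity <Ax, y> = <x, A^* y> gives (Ax)^T y = x^T (A^*) y, i.e. x^T A^T y = x^T (A^*) y. Since this holds for all x, y, we must have A^* = A^T. Therefore
A^* =
[[0, 3, -2],
 [1, 1, 2],
 [0, -1, 3]].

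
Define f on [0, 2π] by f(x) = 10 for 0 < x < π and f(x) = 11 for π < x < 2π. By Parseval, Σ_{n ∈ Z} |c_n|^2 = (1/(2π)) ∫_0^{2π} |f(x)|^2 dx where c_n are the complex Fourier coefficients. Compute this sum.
Σ |c_n|^2 = 221/2

Parseval equates the L^2 energy of f (normalised by 1/(2π)) with the ℓ^2 sum of its Fourier coefficients: (1/(2π)) ∫_0^{2π} |f|^2 = Σ |c_n|^2.
Compute the left side: (1/(2π)) [∫_0^π 10^2 dx + ∫_π^{2π} 11^2 dx] = (1/(2π)) · (100π + 121π) = (100 + 121)/2 = 221/2.
So Σ_{n ∈ Z} |c_n|^2 = 221/2.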